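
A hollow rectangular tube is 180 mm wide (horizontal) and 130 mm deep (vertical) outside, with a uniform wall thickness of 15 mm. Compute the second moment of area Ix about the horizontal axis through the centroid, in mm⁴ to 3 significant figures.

Ix ≈ 2.05 × 10⁷ mm⁴

Split into non-overlapping primitives; take the origin at the lower-left of the bounding box.
Outer rectangle: 180 × 130, A = 23 400 mm², y = 65 mm, Ī = 32 955 000 mm⁴.
Inner void (subtracted): 150 × 100, A = 15 000 mm², y = 65 mm, Ī = 12 500 000 mm⁴.
By symmetry the centroid is at mid-height, ȳ = 65 mm.
All pieces are centred on the horizontal axis through the centroid, so I = ΣĪ (holes subtracted) = 20 455 000 mm⁴.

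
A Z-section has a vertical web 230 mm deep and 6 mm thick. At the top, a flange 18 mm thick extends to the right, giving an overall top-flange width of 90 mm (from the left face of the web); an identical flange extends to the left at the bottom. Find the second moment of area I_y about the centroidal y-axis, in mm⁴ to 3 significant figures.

I_y ≈ 7.91 × 10⁶ mm⁴

Decompose the section into non-overlapping parts with the origin at the bottom-left of its bounding rectangle.
Web: 6 × 230, A = 1 380 mm², x = 87 mm, Ī = 4 140 mm⁴.
Top flange (beyond web): 84 × 18, A = 1 512 mm², x = 132 mm, Ī = 889 056 mm⁴.
Bottom flange (beyond web): 84 × 18, A = 1 512 mm², x = 42 mm, Ī = 889 056 mm⁴.
Centroid: x̄ = ΣA·x / ΣA = 87 mm.
Transfer each piece to the centroidal y-axis using Ī + A·d² with d = x − 87:
  web: d = 0 mm → contributes +4 140 mm⁴
  top flange (beyond web): d = 45 mm → contributes +3 950 856 mm⁴
  bottom flange (beyond web): d = -45 mm → contributes +3 950 856 mm⁴
Total I = 7 905 852 mm⁴.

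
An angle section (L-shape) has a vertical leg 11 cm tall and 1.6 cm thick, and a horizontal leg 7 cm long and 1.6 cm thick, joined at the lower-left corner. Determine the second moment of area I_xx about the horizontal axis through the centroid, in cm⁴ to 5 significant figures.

Decompose the section into non-overlapping parts with the origin at the bottom-left of its bounding rectangle.
Vertical leg: 1.6 × 11, A = 17.6 cm², y = 5.5 cm, Ī = 177.4667 cm⁴.
Horizontal leg (remainder): 5.4 × 1.6, A = 8.64 cm², y = 0.8 cm, Ī = 1.8432 cm⁴.
Centroid: ȳ = ΣA·y / ΣA = 3.952439 cm.
Transfer each piece to the horizontal axis through the centroid using Ī + A·d² with d = y − 3.952439:
  vertical leg: d = 1.547561 cm → contributes +219.6177 cm⁴
  horizontal leg (remainder): d = -3.152439 cm → contributes +87.70641 cm⁴
Total I = 307.3241 cm⁴.

I_xx ≈ 307.32 cm⁴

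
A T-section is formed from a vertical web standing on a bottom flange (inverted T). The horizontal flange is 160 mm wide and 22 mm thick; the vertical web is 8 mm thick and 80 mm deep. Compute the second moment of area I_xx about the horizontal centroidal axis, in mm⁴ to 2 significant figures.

Treat the section as a set of non-overlapping primitives; coordinates are from the bounding-box lower-left.
Flange: 160 × 22, A = 3 520 mm², y = 11 mm, Ī = 141 973 mm⁴.
Web: 8 × 80, A = 640 mm², y = 62 mm, Ī = 341 333 mm⁴.
Centroid: ȳ = ΣA·y / ΣA = 18.85 mm.
Transfer each piece to the horizontal centroidal axis using Ī + A·d² with d = y − 18.85:
  flange: d = -7.846 mm → contributes +358 672 mm⁴
  web: d = 43.15 mm → contributes +1 533 176 mm⁴
Total I = 1 891 848 mm⁴.

I_xx ≈ 1.9 × 10⁶ mm⁴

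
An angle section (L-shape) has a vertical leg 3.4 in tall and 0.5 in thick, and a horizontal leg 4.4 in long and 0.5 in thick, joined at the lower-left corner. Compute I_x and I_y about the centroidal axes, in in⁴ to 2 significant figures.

Break the section into simple shapes (no overlaps), measuring from the bottom-left corner of the bounding box.
Vertical leg: 0.5 × 3.4, A = 1.7 in², y = 1.7 in, Ī = 1.638 in⁴.
Horizontal leg (remainder): 3.9 × 0.5, A = 1.95 in², y = 0.25 in, Ī = 0.04063 in⁴.
Centroid: ȳ = ΣA·y / ΣA = 0.9253 in.
Transfer each piece to the centroidal x-axis using Ī + A·d² with d = y − 0.9253:
  vertical leg: d = 0.7747 in → contributes +2.658 in⁴
  horizontal leg (remainder): d = -0.6753 in → contributes +0.93 in⁴
Total I = 3.588 in⁴.
For the y-axis: x̄ = 1.425 in.
Repeating about the centroidal y-axis gives I_y = 6.903 in⁴.

I_x ≈ 3.6 in⁴, I_y ≈ 6.9 in⁴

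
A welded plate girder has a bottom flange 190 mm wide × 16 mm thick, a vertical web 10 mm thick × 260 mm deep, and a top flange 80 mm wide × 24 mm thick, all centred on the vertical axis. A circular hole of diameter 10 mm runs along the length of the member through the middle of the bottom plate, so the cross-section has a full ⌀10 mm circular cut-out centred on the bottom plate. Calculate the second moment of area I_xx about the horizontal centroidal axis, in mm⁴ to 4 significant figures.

Break the section into simple shapes (no overlaps), measuring from the bottom-left corner of the bounding box.
Bottom plate: 190 × 16, A = 3 040 mm², y = 8 mm, Ī = 64853.3 mm⁴.
Web plate: 10 × 260, A = 2 600 mm², y = 146 mm, Ī = 14 646 667 mm⁴.
Top plate: 80 × 24, A = 1 920 mm², y = 288 mm, Ī = 92 160 mm⁴.
Hole (subtracted): ⌀10, A = 78.5398 mm², y = 8 mm, Ī = 490.874 mm⁴.
Centroid: ȳ = ΣA·y / ΣA = 127.816 mm.
Transfer each piece to the horizontal centroidal axis using Ī + A·d² with d = y − 127.816:
  bottom plate: d = -119.816 mm → contributes +43 706 843 mm⁴
  web plate: d = 18.1838 mm → contributes +15 506 360 mm⁴
  top plate: d = 160.184 mm → contributes +49 357 162 mm⁴
  hole: d = -119.816 mm → contributes −1 128 002 mm⁴
Total I = 107 442 363 mm⁴.

I_xx ≈ 1.074 × 10⁸ mm⁴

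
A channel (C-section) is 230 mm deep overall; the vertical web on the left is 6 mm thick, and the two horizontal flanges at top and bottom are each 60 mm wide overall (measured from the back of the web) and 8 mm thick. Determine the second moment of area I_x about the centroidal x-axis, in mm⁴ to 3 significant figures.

Treat the section as a set of non-overlapping primitives; coordinates are from the bounding-box lower-left.
Web: 6 × 230, A = 1 380 mm², y = 115 mm, Ī = 6 083 500 mm⁴.
Top flange (beyond web): 54 × 8, A = 432 mm², y = 226 mm, Ī = 2 304 mm⁴.
Bottom flange (beyond web): 54 × 8, A = 432 mm², y = 4 mm, Ī = 2 304 mm⁴.
By symmetry the centroid is at mid-height, ȳ = 115 mm.
Transfer each piece to the centroidal x-axis using Ī + A·d² with d = y − 115:
  web: d = 0 mm → contributes +6 083 500 mm⁴
  top flange (beyond web): d = 111 mm → contributes +5 324 976 mm⁴
  bottom flange (beyond web): d = -111 mm → contributes +5 324 976 mm⁴
Total I = 16 733 452 mm⁴.

I_x ≈ 1.67 × 10⁷ mm⁴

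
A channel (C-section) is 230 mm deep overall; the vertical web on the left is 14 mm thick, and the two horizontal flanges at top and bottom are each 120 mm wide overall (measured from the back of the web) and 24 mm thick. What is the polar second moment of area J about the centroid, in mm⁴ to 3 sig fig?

Break the section into simple shapes (no overlaps), measuring from the bottom-left corner of the bounding box.
Web: 14 × 230, A = 3 220 mm², y = 115 mm, Ī = 14 194 833 mm⁴.
Top flange (beyond web): 106 × 24, A = 2 544 mm², y = 218 mm, Ī = 122 112 mm⁴.
Bottom flange (beyond web): 106 × 24, A = 2 544 mm², y = 12 mm, Ī = 122 112 mm⁴.
By symmetry the centroid is at mid-height, ȳ = 115 mm.
Transfer each piece to the centroidal x-axis using Ī + A·d² with d = y − 115:
  web: d = 0 mm → contributes +14 194 833 mm⁴
  top flange (beyond web): d = 103 mm → contributes +27 111 408 mm⁴
  bottom flange (beyond web): d = -103 mm → contributes +27 111 408 mm⁴
Total I = 68 417 649 mm⁴.
For the y-axis: x̄ = 43.745 mm.
Repeating about the centroidal y-axis gives I_y = 11 915 850 mm⁴.
Polar second moment: J = I_x + I_y = 80 333 500 mm⁴.

J ≈ 8.03 × 10⁷ mm⁴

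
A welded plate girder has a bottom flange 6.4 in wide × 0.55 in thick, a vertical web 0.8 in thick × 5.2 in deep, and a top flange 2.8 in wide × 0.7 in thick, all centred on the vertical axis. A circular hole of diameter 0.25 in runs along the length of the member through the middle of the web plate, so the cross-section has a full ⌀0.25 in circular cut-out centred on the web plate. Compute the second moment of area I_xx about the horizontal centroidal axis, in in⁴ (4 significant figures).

Split into non-overlapping primitives; take the origin at the lower-left of the bounding box.
Bottom plate: 6.4 × 0.55, A = 3.52 in², y = 0.275 in, Ī = 0.0887333 in⁴.
Web plate: 0.8 × 5.2, A = 4.16 in², y = 3.15 in, Ī = 9.37387 in⁴.
Top plate: 2.8 × 0.7, A = 1.96 in², y = 6.1 in, Ī = 0.0800333 in⁴.
Hole (subtracted): ⌀0.25, A = 0.0490874 in², y = 3.15 in, Ī = 0.000191748 in⁴.
Centroid: ȳ = ΣA·y / ΣA = 2.6977 in.
Transfer each piece to the horizontal centroidal axis using Ī + A·d² with d = y − 2.6977:
  bottom plate: d = -2.4227 in → contributes +20.7492 in⁴
  web plate: d = 0.452303 in → contributes +10.2249 in⁴
  top plate: d = 3.4023 in → contributes +22.7683 in⁴
  hole: d = 0.452303 in → contributes −0.010234 in⁴
Total I = 53.7323 in⁴.

I_xx ≈ 53.73 in⁴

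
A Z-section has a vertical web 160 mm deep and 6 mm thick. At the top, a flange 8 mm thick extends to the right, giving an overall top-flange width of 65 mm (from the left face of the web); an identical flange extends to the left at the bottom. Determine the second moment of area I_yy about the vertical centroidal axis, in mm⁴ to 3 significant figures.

Decompose the section into non-overlapping parts with the origin at the bottom-left of its bounding rectangle.
Web: 6 × 160, A = 960 mm², x = 62 mm, Ī = 2 880 mm⁴.
Top flange (beyond web): 59 × 8, A = 472 mm², x = 94.5 mm, Ī = 136 919 mm⁴.
Bottom flange (beyond web): 59 × 8, A = 472 mm², x = 29.5 mm, Ī = 136 919 mm⁴.
Centroid: x̄ = ΣA·x / ΣA = 62 mm.
Transfer each piece to the vertical centroidal axis using Ī + A·d² with d = x − 62:
  web: d = 0 mm → contributes +2 880 mm⁴
  top flange (beyond web): d = 32.5 mm → contributes +635 469 mm⁴
  bottom flange (beyond web): d = -32.5 mm → contributes +635 469 mm⁴
Total I = 1 273 819 mm⁴.

I_yy ≈ 1.27 × 10⁶ mm⁴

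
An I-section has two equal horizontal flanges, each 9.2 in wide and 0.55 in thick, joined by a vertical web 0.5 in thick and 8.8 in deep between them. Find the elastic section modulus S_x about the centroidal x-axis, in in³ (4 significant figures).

Split into non-overlapping primitives; take the origin at the lower-left of the bounding box.
Bottom flange: 9.2 × 0.55, A = 5.06 in², y = 0.275 in, Ī = 0.127554 in⁴.
Web: 0.5 × 8.8, A = 4.4 in², y = 4.95 in, Ī = 28.3947 in⁴.
Top flange: 9.2 × 0.55, A = 5.06 in², y = 9.625 in, Ī = 0.127554 in⁴.
By symmetry the centroid is at mid-height, ȳ = 4.95 in.
Transfer each piece to the centroidal x-axis using Ī + A·d² with d = y − 4.95:
  bottom flange: d = -4.675 in → contributes +110.717 in⁴
  web: d = 0 in → contributes +28.3947 in⁴
  top flange: d = 4.675 in → contributes +110.717 in⁴
Total I = 249.829 in⁴.
Extreme fibre distance c = 4.95 in; S = I/c = 50.4704 in³.

S_x ≈ 50.47 in³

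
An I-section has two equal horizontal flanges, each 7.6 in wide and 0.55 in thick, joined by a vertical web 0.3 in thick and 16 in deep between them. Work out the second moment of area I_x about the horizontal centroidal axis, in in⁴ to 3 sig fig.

Decompose the section into non-overlapping parts with the origin at the bottom-left of its bounding rectangle.
Bottom flange: 7.6 × 0.55, A = 4.18 in², y = 0.275 in, Ī = 0.10537 in⁴.
Web: 0.3 × 16, A = 4.8 in², y = 8.55 in, Ī = 102.4 in⁴.
Top flange: 7.6 × 0.55, A = 4.18 in², y = 16.825 in, Ī = 0.10537 in⁴.
By symmetry the centroid is at mid-height, ȳ = 8.55 in.
Transfer each piece to the horizontal centroidal axis using Ī + A·d² with d = y − 8.55:
  bottom flange: d = -8.275 in → contributes +286.33 in⁴
  web: d = 0 in → contributes +102.4 in⁴
  top flange: d = 8.275 in → contributes +286.33 in⁴
Total I = 675.07 in⁴.

I_x ≈ 675 in⁴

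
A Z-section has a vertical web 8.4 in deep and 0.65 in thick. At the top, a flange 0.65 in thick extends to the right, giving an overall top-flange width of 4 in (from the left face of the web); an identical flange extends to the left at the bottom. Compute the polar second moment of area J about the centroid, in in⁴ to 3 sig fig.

Treat the section as a set of non-overlapping primitives; coordinates are from the bounding-box lower-left.
Web: 0.65 × 8.4, A = 5.46 in², y = 4.2 in, Ī = 32.105 in⁴.
Top flange (beyond web): 3.35 × 0.65, A = 2.1775 in², y = 8.075 in, Ī = 0.076666 in⁴.
Bottom flange (beyond web): 3.35 × 0.65, A = 2.1775 in², y = 0.325 in, Ī = 0.076666 in⁴.
Centroid: ȳ = ΣA·y / ΣA = 4.2 in.
Transfer each piece to the centroidal x-axis using Ī + A·d² with d = y − 4.2:
  web: d = 0 in → contributes +32.105 in⁴
  top flange (beyond web): d = 3.875 in → contributes +32.773 in⁴
  bottom flange (beyond web): d = -3.875 in → contributes +32.773 in⁴
Total I = 97.651 in⁴.
For the y-axis: x̄ = 3.675 in.
Repeating about the centroidal y-axis gives I_y = 21.685 in⁴.
Polar second moment: J = I_x + I_y = 119.34 in⁴.

J ≈ 119 in⁴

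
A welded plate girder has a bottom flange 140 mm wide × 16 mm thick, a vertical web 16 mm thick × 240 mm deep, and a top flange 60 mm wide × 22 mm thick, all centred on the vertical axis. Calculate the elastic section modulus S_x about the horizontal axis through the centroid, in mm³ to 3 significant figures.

Split into non-overlapping primitives; take the origin at the lower-left of the bounding box.
Bottom plate: 140 × 16, A = 2 240 mm², y = 8 mm, Ī = 47 787 mm⁴.
Web plate: 16 × 240, A = 3 840 mm², y = 136 mm, Ī = 18 432 000 mm⁴.
Top plate: 60 × 22, A = 1 320 mm², y = 267 mm, Ī = 53 240 mm⁴.
Centroid: ȳ = ΣA·y / ΣA = 120.62 mm.
Transfer each piece to the horizontal axis through the centroid using Ī + A·d² with d = y − 120.62:
  bottom plate: d = -112.62 mm → contributes +28 459 117 mm⁴
  web plate: d = 15.378 mm → contributes +19 340 139 mm⁴
  top plate: d = 146.38 mm → contributes +28 336 391 mm⁴
Total I = 76 135 647 mm⁴.
Extreme fibre distance c = 157.38 mm; S = I/c = 483 775 mm³.

S_x ≈ 4.84 × 10⁵ mm³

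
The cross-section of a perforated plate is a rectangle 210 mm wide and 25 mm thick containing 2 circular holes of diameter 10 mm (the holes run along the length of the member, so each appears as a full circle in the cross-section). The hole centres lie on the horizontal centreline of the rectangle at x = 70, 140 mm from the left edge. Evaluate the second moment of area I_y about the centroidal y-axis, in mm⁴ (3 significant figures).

Break the section into simple shapes (no overlaps), measuring from the bottom-left corner of the bounding box.
Plate: 210 × 25, A = 5 250 mm², x = 105 mm, Ī = 19 293 750 mm⁴.
Hole 1 (subtracted): ⌀10, A = 78.54 mm², x = 70 mm, Ī = 490.87 mm⁴.
Hole 2 (subtracted): ⌀10, A = 78.54 mm², x = 140 mm, Ī = 490.87 mm⁴.
By symmetry the centroid is at mid-width, x̄ = 105 mm.
Transfer each piece to the centroidal y-axis using Ī + A·d² with d = x − 105:
  plate: d = 0 mm → contributes +19 293 750 mm⁴
  hole 1: d = -35 mm → contributes −96 702 mm⁴
  hole 2: d = 35 mm → contributes −96 702 mm⁴
Total I = 19 100 346 mm⁴.

I_y ≈ 1.91 × 10⁷ mm⁴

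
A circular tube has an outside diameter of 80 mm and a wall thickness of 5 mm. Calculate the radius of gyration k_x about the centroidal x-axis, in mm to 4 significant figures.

k_x ≈ 26.58 mm

Split into non-overlapping primitives; take the origin at the lower-left of the bounding box.
Outer circle: ⌀80, A = 5026.55 mm², y = 40 mm, Ī = 2 010 619 mm⁴.
Bore (subtracted): ⌀70, A = 3848.45 mm², y = 40 mm, Ī = 1 178 588 mm⁴.
By symmetry the centroid is at mid-height, ȳ = 40 mm.
All pieces are centred on the centroidal x-axis, so I = ΣĪ (holes subtracted) = 832 031 mm⁴.
Radius of gyration: k = √(I/A) = √(832 031 / 1178.1) = 26.5754 mm.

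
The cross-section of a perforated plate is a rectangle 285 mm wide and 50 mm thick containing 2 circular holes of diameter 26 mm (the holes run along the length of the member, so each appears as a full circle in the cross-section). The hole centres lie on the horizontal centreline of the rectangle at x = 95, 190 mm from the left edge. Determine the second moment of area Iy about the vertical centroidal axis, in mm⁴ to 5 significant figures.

Iy ≈ 9.4014 × 10⁷ mm⁴

Split into non-overlapping primitives; take the origin at the lower-left of the bounding box.
Plate: 285 × 50, A = 14 250 mm², x = 142.5 mm, Ī = 96 454 688 mm⁴.
Hole 1 (subtracted): ⌀26, A = 530.9292 mm², x = 95 mm, Ī = 22431.76 mm⁴.
Hole 2 (subtracted): ⌀26, A = 530.9292 mm², x = 190 mm, Ī = 22431.76 mm⁴.
By symmetry the centroid is at mid-width, x̄ = 142.5 mm.
Transfer each piece to the vertical centroidal axis using Ī + A·d² with d = x − 142.5:
  plate: d = 0 mm → contributes +96 454 688 mm⁴
  hole 1: d = -47.5 mm → contributes −1 220 341 mm⁴
  hole 2: d = 47.5 mm → contributes −1 220 341 mm⁴
Total I = 94 014 006 mm⁴.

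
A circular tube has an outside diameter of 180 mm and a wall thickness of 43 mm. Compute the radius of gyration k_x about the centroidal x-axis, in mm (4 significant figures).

k_x ≈ 50.77 mm

Break the section into simple shapes (no overlaps), measuring from the bottom-left corner of the bounding box.
Outer circle: ⌀180, A = 25446.9 mm², y = 90 mm, Ī = 51 529 974 mm⁴.
Bore (subtracted): ⌀94, A = 6939.78 mm², y = 90 mm, Ī = 3 832 492 mm⁴.
By symmetry the centroid is at mid-height, ȳ = 90 mm.
All pieces are centred on the centroidal x-axis, so I = ΣĪ (holes subtracted) = 47 697 481 mm⁴.
Radius of gyration: k = √(I/A) = √(47 697 481 / 18507.1) = 50.7666 mm.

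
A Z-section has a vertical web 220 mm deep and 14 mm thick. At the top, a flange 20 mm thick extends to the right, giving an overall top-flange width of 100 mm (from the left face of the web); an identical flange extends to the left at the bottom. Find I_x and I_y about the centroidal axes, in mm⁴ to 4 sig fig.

I_x ≈ 4.694 × 10⁷ mm⁴, I_y ≈ 1.077 × 10⁷ mm⁴

Decompose the section into non-overlapping parts with the origin at the bottom-left of its bounding rectangle.
Web: 14 × 220, A = 3 080 mm², y = 110 mm, Ī = 12 422 667 mm⁴.
Top flange (beyond web): 86 × 20, A = 1 720 mm², y = 210 mm, Ī = 57333.3 mm⁴.
Bottom flange (beyond web): 86 × 20, A = 1 720 mm², y = 10 mm, Ī = 57333.3 mm⁴.
Centroid: ȳ = ΣA·y / ΣA = 110 mm.
Transfer each piece to the centroidal x-axis using Ī + A·d² with d = y − 110:
  web: d = 0 mm → contributes +12 422 667 mm⁴
  top flange (beyond web): d = 100 mm → contributes +17 257 333 mm⁴
  bottom flange (beyond web): d = -100 mm → contributes +17 257 333 mm⁴
Total I = 46 937 333 mm⁴.
For the y-axis: x̄ = 93 mm.
Repeating about the centroidal y-axis gives I_y = 10 770 493 mm⁴.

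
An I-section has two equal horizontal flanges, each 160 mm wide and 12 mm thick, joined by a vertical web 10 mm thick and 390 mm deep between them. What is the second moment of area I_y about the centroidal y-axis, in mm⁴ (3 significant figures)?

Split into non-overlapping primitives; take the origin at the lower-left of the bounding box.
Bottom flange: 160 × 12, A = 1 920 mm², x = 80 mm, Ī = 4 096 000 mm⁴.
Web: 10 × 390, A = 3 900 mm², x = 80 mm, Ī = 32 500 mm⁴.
Top flange: 160 × 12, A = 1 920 mm², x = 80 mm, Ī = 4 096 000 mm⁴.
By symmetry the centroid is at mid-width, x̄ = 80 mm.
All pieces are centred on the centroidal y-axis, so I = ΣĪ = 8 224 500 mm⁴.

I_y ≈ 8.22 × 10⁶ mm⁴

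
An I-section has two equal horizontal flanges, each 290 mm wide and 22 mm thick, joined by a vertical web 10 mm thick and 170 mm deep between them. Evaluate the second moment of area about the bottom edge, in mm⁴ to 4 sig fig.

I_base ≈ 2.878 × 10⁸ mm⁴

Break the section into simple shapes (no overlaps), measuring from the bottom-left corner of the bounding box.
Bottom flange: 290 × 22, A = 6 380 mm², y = 11 mm, Ī = 257 327 mm⁴.
Web: 10 × 170, A = 1 700 mm², y = 107 mm, Ī = 4 094 167 mm⁴.
Top flange: 290 × 22, A = 6 380 mm², y = 203 mm, Ī = 257 327 mm⁴.
Transfer each piece to the base of the section using Ī + A·d² with d = y − 0:
  bottom flange: d = 11 mm → contributes +1 029 307 mm⁴
  web: d = 107 mm → contributes +23 557 467 mm⁴
  top flange: d = 203 mm → contributes +263 170 747 mm⁴
Total I = 287 757 520 mm⁴.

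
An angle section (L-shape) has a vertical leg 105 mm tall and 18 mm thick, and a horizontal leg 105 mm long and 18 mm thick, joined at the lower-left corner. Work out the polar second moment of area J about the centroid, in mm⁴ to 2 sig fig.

J ≈ 6.8 × 10⁶ mm⁴

Split into non-overlapping primitives; take the origin at the lower-left of the bounding box.
Vertical leg: 18 × 105, A = 1 890 mm², y = 52.5 mm, Ī = 1 736 438 mm⁴.
Horizontal leg (remainder): 87 × 18, A = 1 566 mm², y = 9 mm, Ī = 42 282 mm⁴.
Centroid: ȳ = ΣA·y / ΣA = 32.79 mm.
Transfer each piece to the centroidal x-axis using Ī + A·d² with d = y − 32.79:
  vertical leg: d = 19.71 mm → contributes +2 470 742 mm⁴
  horizontal leg (remainder): d = -23.79 mm → contributes +928 512 mm⁴
Total I = 3 399 254 mm⁴.
For the y-axis: x̄ = 32.79 mm.
Repeating about the centroidal y-axis gives I_y = 3 399 254 mm⁴.
Polar second moment: J = I_x + I_y = 6 798 508 mm⁴.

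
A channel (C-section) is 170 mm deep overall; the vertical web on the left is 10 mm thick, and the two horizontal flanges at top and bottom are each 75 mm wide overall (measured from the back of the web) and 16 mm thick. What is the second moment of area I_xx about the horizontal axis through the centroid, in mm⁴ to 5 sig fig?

I_xx ≈ 1.6471 × 10⁷ mm⁴

Treat the section as a set of non-overlapping primitives; coordinates are from the bounding-box lower-left.
Web: 10 × 170, A = 1 700 mm², y = 85 mm, Ī = 4 094 167 mm⁴.
Top flange (beyond web): 65 × 16, A = 1 040 mm², y = 162 mm, Ī = 22186.67 mm⁴.
Bottom flange (beyond web): 65 × 16, A = 1 040 mm², y = 8 mm, Ī = 22186.67 mm⁴.
By symmetry the centroid is at mid-height, ȳ = 85 mm.
Transfer each piece to the horizontal axis through the centroid using Ī + A·d² with d = y − 85:
  web: d = 0 mm → contributes +4 094 167 mm⁴
  top flange (beyond web): d = 77 mm → contributes +6 188 347 mm⁴
  bottom flange (beyond web): d = -77 mm → contributes +6 188 347 mm⁴
Total I = 16 470 860 mm⁴.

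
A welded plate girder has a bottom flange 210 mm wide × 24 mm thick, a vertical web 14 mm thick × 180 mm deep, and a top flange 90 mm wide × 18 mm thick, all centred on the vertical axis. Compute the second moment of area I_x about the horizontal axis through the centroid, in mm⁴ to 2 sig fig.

I_x ≈ 6.2 × 10⁷ mm⁴

Treat the section as a set of non-overlapping primitives; coordinates are from the bounding-box lower-left.
Bottom plate: 210 × 24, A = 5 040 mm², y = 12 mm, Ī = 241 920 mm⁴.
Web plate: 14 × 180, A = 2 520 mm², y = 114 mm, Ī = 6 804 000 mm⁴.
Top plate: 90 × 18, A = 1 620 mm², y = 213 mm, Ī = 43 740 mm⁴.
Centroid: ȳ = ΣA·y / ΣA = 75.47 mm.
Transfer each piece to the horizontal axis through the centroid using Ī + A·d² with d = y − 75.47:
  bottom plate: d = -63.47 mm → contributes +20 545 638 mm⁴
  web plate: d = 38.53 mm → contributes +10 544 979 mm⁴
  top plate: d = 137.5 mm → contributes +30 684 969 mm⁴
Total I = 61 775 587 mm⁴.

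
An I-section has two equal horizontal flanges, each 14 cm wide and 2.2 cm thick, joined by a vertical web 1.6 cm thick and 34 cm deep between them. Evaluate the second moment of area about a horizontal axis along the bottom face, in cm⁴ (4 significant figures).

Treat the section as a set of non-overlapping primitives; coordinates are from the bounding-box lower-left.
Bottom flange: 14 × 2.2, A = 30.8 cm², y = 1.1 cm, Ī = 12.4227 cm⁴.
Web: 1.6 × 34, A = 54.4 cm², y = 19.2 cm, Ī = 5240.53 cm⁴.
Top flange: 14 × 2.2, A = 30.8 cm², y = 37.3 cm, Ī = 12.4227 cm⁴.
Transfer each piece to the base of the section using Ī + A·d² with d = y − 0:
  bottom flange: d = 1.1 cm → contributes +49.6907 cm⁴
  web: d = 19.2 cm → contributes +25294.5 cm⁴
  top flange: d = 37.3 cm → contributes +42864.2 cm⁴
Total I = 68208.4 cm⁴.

I_base ≈ 6.821 × 10⁴ cm⁴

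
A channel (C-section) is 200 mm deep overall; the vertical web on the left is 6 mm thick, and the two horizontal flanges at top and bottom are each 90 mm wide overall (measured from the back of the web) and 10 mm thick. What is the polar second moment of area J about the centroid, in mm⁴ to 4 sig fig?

J ≈ 2.158 × 10⁷ mm⁴

Split into non-overlapping primitives; take the origin at the lower-left of the bounding box.
Web: 6 × 200, A = 1 200 mm², y = 100 mm, Ī = 4 000 000 mm⁴.
Top flange (beyond web): 84 × 10, A = 840 mm², y = 195 mm, Ī = 7 000 mm⁴.
Bottom flange (beyond web): 84 × 10, A = 840 mm², y = 5 mm, Ī = 7 000 mm⁴.
By symmetry the centroid is at mid-height, ȳ = 100 mm.
Transfer each piece to the centroidal x-axis using Ī + A·d² with d = y − 100:
  web: d = 0 mm → contributes +4 000 000 mm⁴
  top flange (beyond web): d = 95 mm → contributes +7 588 000 mm⁴
  bottom flange (beyond web): d = -95 mm → contributes +7 588 000 mm⁴
Total I = 19 176 000 mm⁴.
For the y-axis: x̄ = 29.25 mm.
Repeating about the centroidal y-axis gives I_y = 2 408 940 mm⁴.
Polar second moment: J = I_x + I_y = 21 584 940 mm⁴.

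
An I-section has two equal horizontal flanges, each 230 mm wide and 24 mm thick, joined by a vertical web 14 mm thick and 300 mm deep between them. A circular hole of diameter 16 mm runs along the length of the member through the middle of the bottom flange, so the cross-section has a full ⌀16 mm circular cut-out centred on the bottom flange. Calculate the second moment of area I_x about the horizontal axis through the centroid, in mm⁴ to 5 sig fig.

I_x ≈ 3.1641 × 10⁸ mm⁴

Break the section into simple shapes (no overlaps), measuring from the bottom-left corner of the bounding box.
Bottom flange: 230 × 24, A = 5 520 mm², y = 12 mm, Ī = 264 960 mm⁴.
Web: 14 × 300, A = 4 200 mm², y = 174 mm, Ī = 31 500 000 mm⁴.
Top flange: 230 × 24, A = 5 520 mm², y = 336 mm, Ī = 264 960 mm⁴.
Hole (subtracted): ⌀16, A = 201.0619 mm², y = 12 mm, Ī = 3216.991 mm⁴.
Centroid: ȳ = ΣA·y / ΣA = 176.1658 mm.
Transfer each piece to the horizontal axis through the centroid using Ī + A·d² with d = y − 176.1658:
  bottom flange: d = -164.1658 mm → contributes +149 031 307 mm⁴
  web: d = -2.165847 mm → contributes +31 519 702 mm⁴
  top flange: d = 159.8342 mm → contributes +141 284 160 mm⁴
  hole: d = -164.1658 mm → contributes −5 421 921 mm⁴
Total I = 316 413 248 mm⁴.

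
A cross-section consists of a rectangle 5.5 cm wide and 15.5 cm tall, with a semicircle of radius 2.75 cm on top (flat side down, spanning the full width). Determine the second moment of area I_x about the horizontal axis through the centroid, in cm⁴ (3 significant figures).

Split into non-overlapping primitives; take the origin at the lower-left of the bounding box.
Rectangular body: 5.5 × 15.5, A = 85.25 cm², y = 7.75 cm, Ī = 1706.8 cm⁴.
Semicircular cap: semicircle r = 2.75, A = 11.879 cm², y = 16.667 cm, Ī = 6.2772 cm⁴.
Centroid: ȳ = ΣA·y / ΣA = 8.8406 cm.
Transfer each piece to the horizontal axis through the centroid using Ī + A·d² with d = y − 8.8406:
  rectangular body: d = -1.0906 cm → contributes +1808.2 cm⁴
  semicircular cap: d = 7.8265 cm → contributes +733.93 cm⁴
Total I = 2542.1 cm⁴.

I_x ≈ 2540 cm⁴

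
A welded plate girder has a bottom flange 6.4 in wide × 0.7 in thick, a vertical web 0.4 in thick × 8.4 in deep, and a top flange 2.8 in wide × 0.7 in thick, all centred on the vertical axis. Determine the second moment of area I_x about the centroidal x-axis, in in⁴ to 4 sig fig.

Decompose the section into non-overlapping parts with the origin at the bottom-left of its bounding rectangle.
Bottom plate: 6.4 × 0.7, A = 4.48 in², y = 0.35 in, Ī = 0.182933 in⁴.
Web plate: 0.4 × 8.4, A = 3.36 in², y = 4.9 in, Ī = 19.7568 in⁴.
Top plate: 2.8 × 0.7, A = 1.96 in², y = 9.45 in, Ī = 0.0800333 in⁴.
Centroid: ȳ = ΣA·y / ΣA = 3.73 in.
Transfer each piece to the centroidal x-axis using Ī + A·d² with d = y − 3.73:
  bottom plate: d = -3.38 in → contributes +51.3642 in⁴
  web plate: d = 1.17 in → contributes +24.3563 in⁴
  top plate: d = 5.72 in → contributes +64.2081 in⁴
Total I = 139.929 in⁴.

I_x ≈ 139.9 in⁴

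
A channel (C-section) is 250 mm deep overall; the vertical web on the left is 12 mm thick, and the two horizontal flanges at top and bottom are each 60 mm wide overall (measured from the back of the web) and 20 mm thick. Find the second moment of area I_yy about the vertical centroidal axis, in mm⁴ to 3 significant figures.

I_yy ≈ 1.46 × 10⁶ mm⁴

Split into non-overlapping primitives; take the origin at the lower-left of the bounding box.
Web: 12 × 250, A = 3 000 mm², x = 6 mm, Ī = 36 000 mm⁴.
Top flange (beyond web): 48 × 20, A = 960 mm², x = 36 mm, Ī = 184 320 mm⁴.
Bottom flange (beyond web): 48 × 20, A = 960 mm², x = 36 mm, Ī = 184 320 mm⁴.
Centroid: x̄ = ΣA·x / ΣA = 17.707 mm.
Transfer each piece to the vertical centroidal axis using Ī + A·d² with d = x − 17.707:
  web: d = -11.707 mm → contributes +447 184 mm⁴
  top flange (beyond web): d = 18.293 mm → contributes +505 557 mm⁴
  bottom flange (beyond web): d = 18.293 mm → contributes +505 557 mm⁴
Total I = 1 458 299 mm⁴.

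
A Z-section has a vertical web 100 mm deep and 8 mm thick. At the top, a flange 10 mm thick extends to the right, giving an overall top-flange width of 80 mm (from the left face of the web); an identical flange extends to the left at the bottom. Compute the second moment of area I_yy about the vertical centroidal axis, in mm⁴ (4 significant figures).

I_yy ≈ 2.930 × 10⁶ mm⁴

Break the section into simple shapes (no overlaps), measuring from the bottom-left corner of the bounding box.
Web: 8 × 100, A = 800 mm², x = 76 mm, Ī = 4266.67 mm⁴.
Top flange (beyond web): 72 × 10, A = 720 mm², x = 116 mm, Ī = 311 040 mm⁴.
Bottom flange (beyond web): 72 × 10, A = 720 mm², x = 36 mm, Ī = 311 040 mm⁴.
Centroid: x̄ = ΣA·x / ΣA = 76 mm.
Transfer each piece to the vertical centroidal axis using Ī + A·d² with d = x − 76:
  web: d = 0 mm → contributes +4266.67 mm⁴
  top flange (beyond web): d = 40 mm → contributes +1 463 040 mm⁴
  bottom flange (beyond web): d = -40 mm → contributes +1 463 040 mm⁴
Total I = 2 930 347 mm⁴.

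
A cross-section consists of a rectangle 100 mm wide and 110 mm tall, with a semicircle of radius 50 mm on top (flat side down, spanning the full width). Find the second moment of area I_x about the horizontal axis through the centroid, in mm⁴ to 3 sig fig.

I_x ≈ 2.86 × 10⁷ mm⁴

Treat the section as a set of non-overlapping primitives; coordinates are from the bounding-box lower-left.
Rectangular body: 100 × 110, A = 11 000 mm², y = 55 mm, Ī = 11 091 667 mm⁴.
Semicircular cap: semicircle r = 50, A = 3 927 mm², y = 131.22 mm, Ī = 685 981 mm⁴.
Centroid: ȳ = ΣA·y / ΣA = 75.052 mm.
Transfer each piece to the horizontal axis through the centroid using Ī + A·d² with d = y − 75.052:
  rectangular body: d = -20.052 mm → contributes +15 514 630 mm⁴
  semicircular cap: d = 56.169 mm → contributes +13 075 263 mm⁴
Total I = 28 589 892 mm⁴.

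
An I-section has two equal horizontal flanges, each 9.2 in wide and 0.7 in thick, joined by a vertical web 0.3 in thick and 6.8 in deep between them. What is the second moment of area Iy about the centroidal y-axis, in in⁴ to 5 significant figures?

Iy ≈ 90.862 in⁴

Decompose the section into non-overlapping parts with the origin at the bottom-left of its bounding rectangle.
Bottom flange: 9.2 × 0.7, A = 6.44 in², x = 4.6 in, Ī = 45.42347 in⁴.
Web: 0.3 × 6.8, A = 2.04 in², x = 4.6 in, Ī = 0.0153 in⁴.
Top flange: 9.2 × 0.7, A = 6.44 in², x = 4.6 in, Ī = 45.42347 in⁴.
By symmetry the centroid is at mid-width, x̄ = 4.6 in.
All pieces are centred on the centroidal y-axis, so I = ΣĪ = 90.86223 in⁴.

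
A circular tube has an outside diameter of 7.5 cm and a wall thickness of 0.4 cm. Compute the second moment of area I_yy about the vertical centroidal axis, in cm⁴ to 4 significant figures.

Treat the section as a set of non-overlapping primitives; coordinates are from the bounding-box lower-left.
Outer circle: ⌀7.5, A = 44.1786 cm², x = 3.75 cm, Ī = 155.316 cm⁴.
Bore (subtracted): ⌀6.7, A = 35.2565 cm², x = 3.75 cm, Ī = 98.9166 cm⁴.
By symmetry the centroid is at mid-width, x̄ = 3.75 cm.
All pieces are centred on the vertical centroidal axis, so I = ΣĪ (holes subtracted) = 56.399 cm⁴.

I_yy ≈ 56.40 cm⁴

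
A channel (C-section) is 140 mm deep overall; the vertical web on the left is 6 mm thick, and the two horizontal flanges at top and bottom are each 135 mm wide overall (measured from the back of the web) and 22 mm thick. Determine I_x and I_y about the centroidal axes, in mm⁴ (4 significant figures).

I_x ≈ 2.136 × 10⁷ mm⁴, I_y ≈ 1.121 × 10⁷ mm⁴

Treat the section as a set of non-overlapping primitives; coordinates are from the bounding-box lower-left.
Web: 6 × 140, A = 840 mm², y = 70 mm, Ī = 1 372 000 mm⁴.
Top flange (beyond web): 129 × 22, A = 2 838 mm², y = 129 mm, Ī = 114 466 mm⁴.
Bottom flange (beyond web): 129 × 22, A = 2 838 mm², y = 11 mm, Ī = 114 466 mm⁴.
By symmetry the centroid is at mid-height, ȳ = 70 mm.
Transfer each piece to the centroidal x-axis using Ī + A·d² with d = y − 70:
  web: d = 0 mm → contributes +1 372 000 mm⁴
  top flange (beyond web): d = 59 mm → contributes +9 993 544 mm⁴
  bottom flange (beyond web): d = -59 mm → contributes +9 993 544 mm⁴
Total I = 21 359 088 mm⁴.
For the y-axis: x̄ = 61.7983 mm.
Repeating about the centroidal y-axis gives I_y = 11 207 579 mm⁴.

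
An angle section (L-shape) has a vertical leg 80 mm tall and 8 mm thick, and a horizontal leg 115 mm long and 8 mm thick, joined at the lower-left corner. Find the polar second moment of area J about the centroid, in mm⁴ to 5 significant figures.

Treat the section as a set of non-overlapping primitives; coordinates are from the bounding-box lower-left.
Vertical leg: 8 × 80, A = 640 mm², y = 40 mm, Ī = 341333.3 mm⁴.
Horizontal leg (remainder): 107 × 8, A = 856 mm², y = 4 mm, Ī = 4565.333 mm⁴.
Centroid: ȳ = ΣA·y / ΣA = 19.40107 mm.
Transfer each piece to the centroidal x-axis using Ī + A·d² with d = y − 19.40107:
  vertical leg: d = 20.59893 mm → contributes +612895.5 mm⁴
  horizontal leg (remainder): d = -15.40107 mm → contributes +207602.5 mm⁴
Total I = 820 498 mm⁴.
For the y-axis: x̄ = 36.90107 mm.
Repeating about the centroidal y-axis gives I_y = 2 030 868 mm⁴.
Polar second moment: J = I_x + I_y = 2 851 366 mm⁴.

J ≈ 2.8514 × 10⁶ mm⁴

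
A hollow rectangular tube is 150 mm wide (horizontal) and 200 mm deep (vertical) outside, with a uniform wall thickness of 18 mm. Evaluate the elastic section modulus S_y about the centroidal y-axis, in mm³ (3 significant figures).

Split into non-overlapping primitives; take the origin at the lower-left of the bounding box.
Outer rectangle: 150 × 200, A = 30 000 mm², x = 75 mm, Ī = 56 250 000 mm⁴.
Inner void (subtracted): 114 × 164, A = 18 696 mm², x = 75 mm, Ī = 20 247 768 mm⁴.
By symmetry the centroid is at mid-width, x̄ = 75 mm.
All pieces are centred on the centroidal y-axis, so I = ΣĪ (holes subtracted) = 36 002 232 mm⁴.
Extreme fibre distance c = 75 mm; S = I/c = 480 030 mm³.

S_y ≈ 4.80 × 10⁵ mm³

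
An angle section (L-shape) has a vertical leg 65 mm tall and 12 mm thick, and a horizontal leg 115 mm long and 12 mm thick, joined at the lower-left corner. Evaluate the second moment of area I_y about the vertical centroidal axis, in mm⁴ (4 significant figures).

I_y ≈ 2.683 × 10⁶ mm⁴

Treat the section as a set of non-overlapping primitives; coordinates are from the bounding-box lower-left.
Vertical leg: 12 × 65, A = 780 mm², x = 6 mm, Ī = 9 360 mm⁴.
Horizontal leg (remainder): 103 × 12, A = 1 236 mm², x = 63.5 mm, Ī = 1 092 727 mm⁴.
Centroid: x̄ = ΣA·x / ΣA = 41.253 mm.
Transfer each piece to the vertical centroidal axis using Ī + A·d² with d = x − 41.253:
  vertical leg: d = -35.253 mm → contributes +978 722 mm⁴
  horizontal leg (remainder): d = 22.247 mm → contributes +1 704 461 mm⁴
Total I = 2 683 183 mm⁴.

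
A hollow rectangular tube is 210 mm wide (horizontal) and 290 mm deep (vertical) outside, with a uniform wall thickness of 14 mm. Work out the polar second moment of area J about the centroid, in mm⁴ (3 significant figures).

Decompose the section into non-overlapping parts with the origin at the bottom-left of its bounding rectangle.
Outer rectangle: 210 × 290, A = 60 900 mm², y = 145 mm, Ī = 426 807 500 mm⁴.
Inner void (subtracted): 182 × 262, A = 47 684 mm², y = 145 mm, Ī = 272 768 375 mm⁴.
By symmetry the centroid is at mid-height, ȳ = 145 mm.
All pieces are centred on the centroidal x-axis, so I = ΣĪ (holes subtracted) = 154 039 125 mm⁴.
Repeating about the centroidal y-axis gives I_y = 92 183 765 mm⁴.
Polar second moment: J = I_x + I_y = 246 222 891 mm⁴.

J ≈ 2.46 × 10⁸ mm⁴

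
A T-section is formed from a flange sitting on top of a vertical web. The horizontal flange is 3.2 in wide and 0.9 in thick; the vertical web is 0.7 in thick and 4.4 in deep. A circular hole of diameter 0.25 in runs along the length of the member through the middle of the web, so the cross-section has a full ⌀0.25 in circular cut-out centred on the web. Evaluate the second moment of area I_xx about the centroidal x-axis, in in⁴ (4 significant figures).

I_xx ≈ 15.53 in⁴

Break the section into simple shapes (no overlaps), measuring from the bottom-left corner of the bounding box.
Flange: 3.2 × 0.9, A = 2.88 in², y = 4.85 in, Ī = 0.1944 in⁴.
Web: 0.7 × 4.4, A = 3.08 in², y = 2.2 in, Ī = 4.96907 in⁴.
Hole (subtracted): ⌀0.25, A = 0.0490874 in², y = 2.2 in, Ī = 0.000191748 in⁴.
Centroid: ȳ = ΣA·y / ΣA = 3.49117 in.
Transfer each piece to the centroidal x-axis using Ī + A·d² with d = y − 3.49117:
  flange: d = 1.35883 in → contributes +5.51208 in⁴
  web: d = -1.29117 in → contributes +10.1038 in⁴
  hole: d = -1.29117 in → contributes −0.0820265 in⁴
Total I = 15.5339 in⁴.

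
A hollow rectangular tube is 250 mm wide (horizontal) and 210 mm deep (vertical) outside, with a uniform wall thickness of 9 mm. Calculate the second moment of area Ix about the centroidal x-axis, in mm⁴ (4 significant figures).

Ix ≈ 5.610 × 10⁷ mm⁴

Split into non-overlapping primitives; take the origin at the lower-left of the bounding box.
Outer rectangle: 250 × 210, A = 52 500 mm², y = 105 mm, Ī = 192 937 500 mm⁴.
Inner void (subtracted): 232 × 192, A = 44 544 mm², y = 105 mm, Ī = 136 839 168 mm⁴.
By symmetry the centroid is at mid-height, ȳ = 105 mm.
All pieces are centred on the centroidal x-axis, so I = ΣĪ (holes subtracted) = 56 098 332 mm⁴.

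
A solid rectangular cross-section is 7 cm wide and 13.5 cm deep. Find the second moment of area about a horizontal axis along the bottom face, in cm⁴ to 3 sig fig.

I_base ≈ 5740 cm⁴

The section: 7 × 13.5, A = 94.5 cm², y = 6.75 cm, Ī = 1435.2 cm⁴.
Transfer it to the base of the section using Ī + A·d² with d = y − 0:
  the section: d = 6.75 cm → contributes +5740.9 cm⁴
Total I = 5740.9 cm⁴.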